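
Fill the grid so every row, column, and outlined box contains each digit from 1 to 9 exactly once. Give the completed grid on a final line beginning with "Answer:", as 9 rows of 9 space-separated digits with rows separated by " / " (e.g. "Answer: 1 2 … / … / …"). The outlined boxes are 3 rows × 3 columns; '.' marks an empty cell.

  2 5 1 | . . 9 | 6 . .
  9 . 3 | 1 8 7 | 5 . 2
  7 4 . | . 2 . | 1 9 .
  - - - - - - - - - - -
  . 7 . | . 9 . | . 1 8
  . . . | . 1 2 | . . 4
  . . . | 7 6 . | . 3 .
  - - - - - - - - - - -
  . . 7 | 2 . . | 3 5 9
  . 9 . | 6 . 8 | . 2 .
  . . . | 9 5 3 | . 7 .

Step 1. [r5c4∈{3,5,8}] r5c4 is the only open cell in col 4 admitting 8 ⇒ r5c4=8.
Step 2. [r4c4∈{3,4,5}] in box 5, 3 fits only at r4c4, so r4c4=3.
Step 3. [r2c2∈{6}] r2c2's peers cover all but 6 ⇒ r2c2=6.
Step 4. [r7c1∈{1,4,6,8}] row 7 places 6 nowhere but r7c1, so r7c1=6.
Step 5. [r7c2∈{1,8}] row 7 places 8 nowhere but r7c2 ⇒ r7c2=8.
Step 6. [r4c3∈{2,4,5,6}] 6 has one home in row 4: r4c3 ⇒ r4c3=6.
Step 7. [r8c7∈{4}] r8c7 has the single candidate 4 ⇒ r8c7=4.
Step 8. [r6c1∈{1,4,5,8}] r6c1 is the only open cell in col 1 admitting 8 ⇒ r6c1=8.
Step 9. [r8c1∈{1,3,5}] r8c1 is the only open cell in row 8 admitting 3 ⇒ r8c1=3.
Step 10. [r5c1∈{5}] r5c1 is down to just 5, so r5c1=5.
Step 11. [r9c1∈{1,4}] 1 has one home in col 1: r9c1, so r9c1=1.
Step 12. [r4c6∈{4,5}] r4c6 is the only open cell in row 4 admitting 5 ⇒ r4c6=5.
Step 13. [r6c6∈{4}] r6c6 has the single candidate 4. So r6c6=4.
Step 14. [r1c4∈{4}] r1c4's peers cover all but 4 ⇒ r1c4=4.
Step 15. [r9c2∈{2}] only 2 remains possible at r9c2, so r9c2=2.
Step 16. [r6c3∈{2,9}] col 3 places 2 nowhere but r6c3, so r6c3=2.
Step 17. [r1c5∈{3}] r1c5 has the single candidate 3. So r1c5=3.
Step 18. [r6c7∈{9}] r6c7 has the single candidate 9. So r6c7=9.
Step 19. [r3c9∈{3}] only 3 remains possible at r3c9 ⇒ r3c9=3.
Step 20. [r1c9∈{7}] r1c9 is down to just 7. So r1c9=7.
Step 21. [r9c9∈{6}] r9c9's peers cover all but 6, so r9c9=6.
Step 22. [r2c8∈{4}] only 4 remains possible at r2c8 ⇒ r2c8=4.
Step 23. [r3c4∈{5}] r3c4's peers cover all but 5, so r3c4=5.
Step 24. [r6c2∈{1}] r6c2 has the single candidate 1 ⇒ r6c2=1.
Step 25. [r6c9∈{5}] r6c9 has the single candidate 5, so r6c9=5.
Step 26. [r5c7∈{7}] only 7 remains possible at r5c7. So r5c7=7.
Step 27. [r5c3∈{9}] only 9 remains possible at r5c3 ⇒ r5c3=9.
Step 28. [r8c5∈{7}] r8c5 is down to just 7 ⇒ r8c5=7.
Step 29. [r7c6∈{1}] only 1 remains possible at r7c6, so r7c6=1.
Step 30. [r5c8∈{6}] only 6 remains possible at r5c8 ⇒ r5c8=6.
Step 31. [r8c9∈{1}] only 1 remains possible at r8c9 ⇒ r8c9=1.
Step 32. [r1c8∈{8}] only 8 remains possible at r1c8. So r1c8=8.
Step 33. [r4c7∈{2}] r4c7 has the single candidate 2. So r4c7=2.
Step 34. [r7c5∈{4}] r7c5 is down to just 4, so r7c5=4.
Step 35. [r9c3∈{4}] r9c3 is down to just 4 ⇒ r9c3=4.
Step 36. [r5c2∈{3}] only 3 remains possible at r5c2, so r5c2=3.
Step 37. [r3c3∈{8}] r3c3 has the single candidate 8. So r3c3=8.
Step 38. [r3c6∈{6}] r3c6 is down to just 6, so r3c6=6.
Step 39. [r8c3∈{5}] nothing but 5 survives at r8c3, so r8c3=5.
Step 40. [r4c1∈{4}] nothing but 4 survives at r4c1. So r4c1=4.
Step 41. [r9c7∈{8}] r9c7 has the single candidate 8 ⇒ r9c7=8.

Answer: 2 5 1 4 3 9 6 8 7 / 9 6 3 1 8 7 5 4 2 / 7 4 8 5 2 6 1 9 3 / 4 7 6 3 9 5 2 1 8 / 5 3 9 8 1 2 7 6 4 / 8 1 2 7 6 4 9 3 5 / 6 8 7 2 4 1 3 5 9 / 3 9 5 6 7 8 4 2 1 / 1 2 4 9 5 3 8 7 6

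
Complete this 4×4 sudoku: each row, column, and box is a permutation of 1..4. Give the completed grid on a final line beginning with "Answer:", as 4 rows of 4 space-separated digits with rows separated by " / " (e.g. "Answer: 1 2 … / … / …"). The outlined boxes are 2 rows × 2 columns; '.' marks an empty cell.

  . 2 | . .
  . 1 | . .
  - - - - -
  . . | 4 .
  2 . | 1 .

Step 1. [r4c4∈{3}] nothing but 3 survives at r4c4 ⇒ r4c4=3.
Step 2. [r1c3∈{3}] r1c3's peers cover all but 3, so r1c3=3.
Step 3. [r2c1∈{3,4}] in row 2, 3 fits only at r2c1, so r2c1=3.
Step 4. [r2c4∈{2,4}] row 2 places 4 nowhere but r2c4, so r2c4=4.
Step 5. [r3c4∈{2}] r3c4 has the single candidate 2. So r3c4=2.
Step 6. [r3c2∈{3}] r3c2 has the single candidate 3 ⇒ r3c2=3.
Step 7. [r4c2∈{4}] r4c2 has the single candidate 4, so r4c2=4.
Step 8. [r1c1∈{4}] r1c1 is down to just 4. So r1c1=4.
Step 9. [r1c4∈{1}] r1c4 has the single candidate 1, so r1c4=1.
Step 10. [r3c1∈{1}] r3c1 has the single candidate 1 ⇒ r3c1=1.
Step 11. [r2c3∈{2}] nothing but 2 survives at r2c3 ⇒ r2c3=2.

Answer: 4 2 3 1 / 3 1 2 4 / 1 3 4 2 / 2 4 1 3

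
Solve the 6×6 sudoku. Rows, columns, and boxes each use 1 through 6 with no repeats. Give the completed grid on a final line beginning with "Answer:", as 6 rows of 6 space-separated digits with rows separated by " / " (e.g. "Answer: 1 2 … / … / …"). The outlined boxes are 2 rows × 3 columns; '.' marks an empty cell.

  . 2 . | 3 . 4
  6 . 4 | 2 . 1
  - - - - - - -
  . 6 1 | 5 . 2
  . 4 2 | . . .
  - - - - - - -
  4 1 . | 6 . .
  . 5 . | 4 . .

Step 1. [r6c6∈{3}] r6c6 has the single candidate 3. So r6c6=3.
Step 2. [r1c3∈{5}] nothing but 5 survives at r1c3, so r1c3=5.
Step 3. [r6c5∈{1,2}] in row 6, 1 fits only at r6c5. So r6c5=1.
Step 4. [r3c1∈{3}] r3c1 is down to just 3, so r3c1=3.
Step 5. [r5c5∈{2,5}] 2 has one home in row 5: r5c5 ⇒ r5c5=2.
Step 6. [r4c5∈{3,6}] row 4 places 3 nowhere but r4c5 ⇒ r4c5=3.
Step 7. [r3c5∈{4}] r3c5's peers cover all but 4. So r3c5=4.
Step 8. [r4c4∈{1}] r4c4 has the single candidate 1, so r4c4=1.
Step 9. [r5c6∈{5}] nothing but 5 survives at r5c6 ⇒ r5c6=5.
Step 10. [r4c6∈{6}] r4c6 is down to just 6 ⇒ r4c6=6.
Step 11. [r6c3∈{6}] r6c3's peers cover all but 6. So r6c3=6.
Step 12. [r2c5∈{5}] r2c5 has the single candidate 5. So r2c5=5.
Step 13. [r5c3∈{3}] r5c3's peers cover all but 3, so r5c3=3.
Step 14. [r6c1∈{2}] only 2 remains possible at r6c1, so r6c1=2.
Step 15. [r2c2∈{3}] nothing but 3 survives at r2c2, so r2c2=3.
Step 16. [r1c1∈{1}] only 1 remains possible at r1c1, so r1c1=1.
Step 17. [r1c5∈{6}] only 6 remains possible at r1c5 ⇒ r1c5=6.
Step 18. [r4c1∈{5}] only 5 remains possible at r4c1 ⇒ r4c1=5.

Answer: 1 2 5 3 6 4 / 6 3 4 2 5 1 / 3 6 1 5 4 2 / 5 4 2 1 3 6 / 4 1 3 6 2 5 / 2 5 6 4 1 3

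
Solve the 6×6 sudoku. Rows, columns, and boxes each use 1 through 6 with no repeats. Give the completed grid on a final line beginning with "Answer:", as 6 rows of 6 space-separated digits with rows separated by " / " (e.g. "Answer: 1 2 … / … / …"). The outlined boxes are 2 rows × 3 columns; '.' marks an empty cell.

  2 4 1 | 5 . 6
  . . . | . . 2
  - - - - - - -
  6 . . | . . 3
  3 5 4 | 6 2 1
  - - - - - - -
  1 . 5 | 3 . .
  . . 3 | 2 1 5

Step 1. [r6c2∈{6}] r6c2 is down to just 6 ⇒ r6c2=6.
Step 2. [r3c4∈{4}] r3c4 has the single candidate 4, so r3c4=4.
Step 3. [r2c5∈{3,4}] r2c5 is the only open cell in row 2 admitting 4 ⇒ r2c5=4.
Step 4. [r3c3∈{2}] r3c3 has the single candidate 2. So r3c3=2.
Step 5. [r6c1∈{4}] r6c1 is down to just 4. So r6c1=4.
Step 6. [r5c6∈{4}] r5c6 is down to just 4 ⇒ r5c6=4.
Step 7. [r2c3∈{6}] r2c3's peers cover all but 6. So r2c3=6.
Step 8. [r3c5∈{5}] r3c5's peers cover all but 5 ⇒ r3c5=5.
Step 9. [r1c5∈{3}] r1c5 has the single candidate 3 ⇒ r1c5=3.
Step 10. [r2c2∈{3}] r2c2 has the single candidate 3, so r2c2=3.
Step 11. [r5c5∈{6}] r5c5 has the single candidate 6 ⇒ r5c5=6.
Step 12. [r5c2∈{2}] r5c2 is down to just 2 ⇒ r5c2=2.
Step 13. [r3c2∈{1}] r3c2's peers cover all but 1, so r3c2=1.
Step 14. [r2c1∈{5}] nothing but 5 survives at r2c1 ⇒ r2c1=5.
Step 15. [r2c4∈{1}] only 1 remains possible at r2c4 ⇒ r2c4=1.

Answer: 2 4 1 5 3 6 / 5 3 6 1 4 2 / 6 1 2 4 5 3 / 3 5 4 6 2 1 / 1 2 5 3 6 4 / 4 6 3 2 1 5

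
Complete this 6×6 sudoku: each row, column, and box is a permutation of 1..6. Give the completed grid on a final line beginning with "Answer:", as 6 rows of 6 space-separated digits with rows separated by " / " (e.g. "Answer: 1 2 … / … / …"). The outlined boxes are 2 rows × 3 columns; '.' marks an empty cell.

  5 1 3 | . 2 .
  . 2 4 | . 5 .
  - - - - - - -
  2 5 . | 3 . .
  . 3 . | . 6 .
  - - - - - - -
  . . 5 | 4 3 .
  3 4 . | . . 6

Step 1. [r4c3∈{1}] only 1 remains possible at r4c3 ⇒ r4c3=1.
Step 2. [r6c4∈{1,2,5}] across row 6, 5 lands solely at r6c4, so r6c4=5.
Step 3. [r3c5∈{1,4}] across col 5, 4 lands solely at r3c5 ⇒ r3c5=4.
Step 4. [r5c1∈{1,6}] 1 has one home in col 1: r5c1, so r5c1=1.
Step 5. [r2c4∈{1,6}] r2c4 is the only open cell in col 4 admitting 1 ⇒ r2c4=1.
Step 6. [r4c4∈{2}] r4c4's peers cover all but 2, so r4c4=2.
Step 7. [r6c3∈{2}] nothing but 2 survives at r6c3, so r6c3=2.
Step 8. [r4c1∈{4}] only 4 remains possible at r4c1. So r4c1=4.
Step 9. [r1c4∈{6}] r1c4 has the single candidate 6. So r1c4=6.
Step 10. [r5c6∈{2}] r5c6 is down to just 2 ⇒ r5c6=2.
Step 11. [r2c1∈{6}] r2c1 is down to just 6. So r2c1=6.
Step 12. [r5c2∈{6}] nothing but 6 survives at r5c2. So r5c2=6.
Step 13. [r1c6∈{4}] r1c6's peers cover all but 4 ⇒ r1c6=4.
Step 14. [r3c3∈{6}] r3c3 is down to just 6. So r3c3=6.
Step 15. [r4c6∈{5}] r4c6 is down to just 5. So r4c6=5.
Step 16. [r3c6∈{1}] r3c6 is down to just 1. So r3c6=1.
Step 17. [r2c6∈{3}] only 3 remains possible at r2c6 ⇒ r2c6=3.
Step 18. [r6c5∈{1}] r6c5 has the single candidate 1, so r6c5=1.

Answer: 5 1 3 6 2 4 / 6 2 4 1 5 3 / 2 5 6 3 4 1 / 4 3 1 2 6 5 / 1 6 5 4 3 2 / 3 4 2 5 1 6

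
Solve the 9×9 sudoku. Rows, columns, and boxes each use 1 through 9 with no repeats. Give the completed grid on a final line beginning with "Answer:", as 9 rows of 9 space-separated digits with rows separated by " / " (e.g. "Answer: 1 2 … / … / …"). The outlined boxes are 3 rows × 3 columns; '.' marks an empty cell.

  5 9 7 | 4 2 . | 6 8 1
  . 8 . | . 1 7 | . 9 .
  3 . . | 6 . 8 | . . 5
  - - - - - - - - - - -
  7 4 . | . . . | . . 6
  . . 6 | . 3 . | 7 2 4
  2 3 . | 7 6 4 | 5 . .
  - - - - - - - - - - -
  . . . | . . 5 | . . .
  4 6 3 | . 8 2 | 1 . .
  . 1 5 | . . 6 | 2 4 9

Step 1. [r5c1∈{1,8,9}] col 1 places 1 nowhere but r5c1. So r5c1=1.
Step 2. [r4c7∈{3,8,9}] col 7 places 9 nowhere but r4c7, so r4c7=9.
Step 3. [r7c7∈{3,8}] across col 7, 8 lands solely at r7c7, so r7c7=8.
Step 4. [r7c2∈{2,7}] r7c2 is the only open cell in col 2 admitting 7. So r7c2=7.
Step 5. [r7c4∈{1,3,9}] across row 7, 1 lands solely at r7c4 ⇒ r7c4=1.
Step 6. [r2c4∈{3,5}] across row 2, 5 lands solely at r2c4 ⇒ r2c4=5.
Step 7. [r7c3∈{2,9}] 2 has one home in row 7: r7c3 ⇒ r7c3=2.
Step 8. [r4c8∈{1,3}] across row 4, 3 lands solely at r4c8. So r4c8=3.
Step 9. [r8c4∈{9}] r8c4 has the single candidate 9. So r8c4=9.
Step 10. [r4c3∈{8}] only 8 remains possible at r4c3, so r4c3=8.
Step 11. [r2c7∈{3,4}] col 7 places 3 nowhere but r2c7 ⇒ r2c7=3.
Step 12. [r8c9∈{7}] r8c9 is down to just 7 ⇒ r8c9=7.
Step 13. [r3c7∈{4}] r3c7's peers cover all but 4 ⇒ r3c7=4.
Step 14. [r2c3∈{4}] only 4 remains possible at r2c3 ⇒ r2c3=4.
Step 15. [r4c4∈{2}] only 2 remains possible at r4c4 ⇒ r4c4=2.
Step 16. [r7c9∈{3}] only 3 remains possible at r7c9, so r7c9=3.
Step 17. [r2c9∈{2}] nothing but 2 survives at r2c9. So r2c9=2.
Step 18. [r7c5∈{4}] r7c5's peers cover all but 4. So r7c5=4.
Step 19. [r6c9∈{8}] nothing but 8 survives at r6c9, so r6c9=8.
Step 20. [r3c3∈{1}] r3c3 is down to just 1, so r3c3=1.
Step 21. [r5c4∈{8}] nothing but 8 survives at r5c4. So r5c4=8.
Step 22. [r3c8∈{7}] r3c8 is down to just 7 ⇒ r3c8=7.
Step 23. [r9c5∈{7}] r9c5 has the single candidate 7 ⇒ r9c5=7.
Step 24. [r5c6∈{9}] r5c6 is down to just 9, so r5c6=9.
Step 25. [r3c2∈{2}] r3c2 is down to just 2. So r3c2=2.
Step 26. [r9c4∈{3}] r9c4's peers cover all but 3, so r9c4=3.
Step 27. [r6c3∈{9}] only 9 remains possible at r6c3, so r6c3=9.
Step 28. [r8c8∈{5}] nothing but 5 survives at r8c8. So r8c8=5.
Step 29. [r4c5∈{5}] nothing but 5 survives at r4c5, so r4c5=5.
Step 30. [r7c1∈{9}] only 9 remains possible at r7c1 ⇒ r7c1=9.
Step 31. [r1c6∈{3}] r1c6's peers cover all but 3, so r1c6=3.
Step 32. [r2c1∈{6}] r2c1 has the single candidate 6 ⇒ r2c1=6.
Step 33. [r3c5∈{9}] only 9 remains possible at r3c5, so r3c5=9.
Step 34. [r4c6∈{1}] r4c6 is down to just 1. So r4c6=1.
Step 35. [r5c2∈{5}] nothing but 5 survives at r5c2. So r5c2=5.
Step 36. [r7c8∈{6}] only 6 remains possible at r7c8, so r7c8=6.
Step 37. [r9c1∈{8}] only 8 remains possible at r9c1, so r9c1=8.
Step 38. [r6c8∈{1}] r6c8 is down to just 1. So r6c8=1.

Answer: 5 9 7 4 2 3 6 8 1 / 6 8 4 5 1 7 3 9 2 / 3 2 1 6 9 8 4 7 5 / 7 4 8 2 5 1 9 3 6 / 1 5 6 8 3 9 7 2 4 / 2 3 9 7 6 4 5 1 8 / 9 7 2 1 4 5 8 6 3 / 4 6 3 9 8 2 1 5 7 / 8 1 5 3 7 6 2 4 9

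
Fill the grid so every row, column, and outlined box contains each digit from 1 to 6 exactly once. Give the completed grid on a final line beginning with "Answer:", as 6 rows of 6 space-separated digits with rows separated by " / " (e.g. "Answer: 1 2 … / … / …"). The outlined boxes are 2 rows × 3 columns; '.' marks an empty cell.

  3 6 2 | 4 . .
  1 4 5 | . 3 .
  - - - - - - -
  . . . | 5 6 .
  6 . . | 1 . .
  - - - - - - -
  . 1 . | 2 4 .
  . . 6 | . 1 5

Step 1. [r5c3∈{3}] nothing but 3 survives at r5c3, so r5c3=3.
Step 2. [r4c5∈{2}] r4c5's peers cover all but 2, so r4c5=2.
Step 3. [r4c3∈{4}] nothing but 4 survives at r4c3. So r4c3=4.
Step 4. [r4c6∈{3}] r4c6 has the single candidate 3 ⇒ r4c6=3.
Step 5. [r3c1∈{2}] r3c1's peers cover all but 2, so r3c1=2.
Step 6. [r5c6∈{6}] r5c6 has the single candidate 6 ⇒ r5c6=6.
Step 7. [r6c2∈{2}] r6c2 is down to just 2, so r6c2=2.
Step 8. [r1c6∈{1}] nothing but 1 survives at r1c6, so r1c6=1.
Step 9. [r3c6∈{4}] r3c6's peers cover all but 4 ⇒ r3c6=4.
Step 10. [r3c2∈{3}] r3c2's peers cover all but 3, so r3c2=3.
Step 11. [r6c1∈{4}] only 4 remains possible at r6c1, so r6c1=4.
Step 12. [r2c6∈{2}] r2c6's peers cover all but 2, so r2c6=2.
Step 13. [r1c5∈{5}] r1c5 has the single candidate 5, so r1c5=5.
Step 14. [r6c4∈{3}] nothing but 3 survives at r6c4, so r6c4=3.
Step 15. [r2c4∈{6}] r2c4 has the single candidate 6. So r2c4=6.
Step 16. [r4c2∈{5}] r4c2 is down to just 5, so r4c2=5.
Step 17. [r5c1∈{5}] only 5 remains possible at r5c1. So r5c1=5.
Step 18. [r3c3∈{1}] only 1 remains possible at r3c3. So r3c3=1.

Answer: 3 6 2 4 5 1 / 1 4 5 6 3 2 / 2 3 1 5 6 4 / 6 5 4 1 2 3 / 5 1 3 2 4 6 / 4 2 6 3 1 5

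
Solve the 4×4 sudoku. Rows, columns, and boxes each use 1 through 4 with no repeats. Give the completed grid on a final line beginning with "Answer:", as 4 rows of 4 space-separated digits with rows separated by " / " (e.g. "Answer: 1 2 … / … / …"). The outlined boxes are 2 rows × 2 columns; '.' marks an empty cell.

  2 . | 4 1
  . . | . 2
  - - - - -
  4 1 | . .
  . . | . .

Step 1. [r2c3∈{3}] r2c3 has the single candidate 3, so r2c3=3.
Step 2. [r4c2∈{2,3}] col 2 places 2 nowhere but r4c2 ⇒ r4c2=2.
Step 3. [r4c4∈{3,4}] across row 4, 4 lands solely at r4c4 ⇒ r4c4=4.
Step 4. [r4c3∈{1}] r4c3 is down to just 1, so r4c3=1.
Step 5. [r2c1∈{1}] only 1 remains possible at r2c1. So r2c1=1.
Step 6. [r4c1∈{3}] r4c1's peers cover all but 3, so r4c1=3.
Step 7. [r3c3∈{2}] r3c3's peers cover all but 2, so r3c3=2.
Step 8. [r1c2∈{3}] r1c2 is down to just 3, so r1c2=3.
Step 9. [r2c2∈{4}] only 4 remains possible at r2c2, so r2c2=4.
Step 10. [r3c4∈{3}] nothing but 3 survives at r3c4, so r3c4=3.

Answer: 2 3 4 1 / 1 4 3 2 / 4 1 2 3 / 3 2 1 4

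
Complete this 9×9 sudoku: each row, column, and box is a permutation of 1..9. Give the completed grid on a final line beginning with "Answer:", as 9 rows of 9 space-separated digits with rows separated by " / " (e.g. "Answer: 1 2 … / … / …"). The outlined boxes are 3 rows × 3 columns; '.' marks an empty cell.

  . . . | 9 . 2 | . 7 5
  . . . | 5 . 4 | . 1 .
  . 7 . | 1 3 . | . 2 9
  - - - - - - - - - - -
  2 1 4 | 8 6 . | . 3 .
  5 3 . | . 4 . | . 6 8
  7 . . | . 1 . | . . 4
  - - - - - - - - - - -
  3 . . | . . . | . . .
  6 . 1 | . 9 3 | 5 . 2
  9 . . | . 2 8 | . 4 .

Step 1. [r2c1∈{8}] only 8 remains possible at r2c1 ⇒ r2c1=8.
Step 2. [r8c4∈{4,7}] across row 8, 7 lands solely at r8c4. So r8c4=7.
Step 3. [r5c7∈{1,2,7,9}] row 5 places 1 nowhere but r5c7, so r5c7=1.
Step 4. [r3c7∈{4,6,8}] in row 3, 8 fits only at r3c7. So r3c7=8.
Step 5. [r4c6∈{5,7,9}] row 4 places 5 nowhere but r4c6 ⇒ r4c6=5.
Step 6. [r6c6∈{9}] r6c6's peers cover all but 9 ⇒ r6c6=9.
Step 7. [r9c9∈{1,3,6,7}] r9c9 is the only open cell in row 9 admitting 1 ⇒ r9c9=1.
Step 8. [r2c9∈{3,6}] r2c9 is the only open cell in col 9 admitting 3. So r2c9=3.
Step 9. [r7c9∈{6,7}] col 9 places 6 nowhere but r7c9. So r7c9=6.
Step 10. [r8c2∈{4,8}] row 8 places 4 nowhere but r8c2, so r8c2=4.
Step 11. [r1c2∈{6}] nothing but 6 survives at r1c2, so r1c2=6.
Step 12. [r9c2∈{5}] only 5 remains possible at r9c2, so r9c2=5.
Step 13. [r6c2∈{8}] r6c2's peers cover all but 8. So r6c2=8.
Step 14. [r7c3∈{2,7,8}] 8 has one home in col 3: r7c3. So r7c3=8.
Step 15. [r7c7∈{7,9}] across row 7, 7 lands solely at r7c7 ⇒ r7c7=7.
Step 16. [r2c3∈{2,9}] 2 has one home in col 3: r2c3, so r2c3=2.
Step 17. [r3c1∈{4}] r3c1 has the single candidate 4 ⇒ r3c1=4.
Step 18. [r6c4∈{2,3}] row 6 places 3 nowhere but r6c4. So r6c4=3.
Step 19. [r7c6∈{1}] r7c6's peers cover all but 1, so r7c6=1.
Step 20. [r6c8∈{5}] only 5 remains possible at r6c8. So r6c8=5.
Step 21. [r7c4∈{4}] r7c4 has the single candidate 4 ⇒ r7c4=4.
Step 22. [r7c5∈{5}] only 5 remains possible at r7c5, so r7c5=5.
Step 23. [r4c7∈{9}] r4c7 has the single candidate 9, so r4c7=9.
Step 24. [r3c3∈{5}] r3c3's peers cover all but 5. So r3c3=5.
Step 25. [r1c5∈{8}] r1c5 is down to just 8. So r1c5=8.
Step 26. [r2c5∈{7}] r2c5 is down to just 7 ⇒ r2c5=7.
Step 27. [r7c8∈{9}] r7c8 is down to just 9 ⇒ r7c8=9.
Step 28. [r5c4∈{2}] r5c4's peers cover all but 2 ⇒ r5c4=2.
Step 29. [r4c9∈{7}] nothing but 7 survives at r4c9 ⇒ r4c9=7.
Step 30. [r3c6∈{6}] r3c6 has the single candidate 6. So r3c6=6.
Step 31. [r6c7∈{2}] only 2 remains possible at r6c7. So r6c7=2.
Step 32. [r5c6∈{7}] r5c6's peers cover all but 7, so r5c6=7.
Step 33. [r1c7∈{4}] r1c7 has the single candidate 4. So r1c7=4.
Step 34. [r2c2∈{9}] r2c2's peers cover all but 9. So r2c2=9.
Step 35. [r5c3∈{9}] r5c3 has the single candidate 9, so r5c3=9.
Step 36. [r9c7∈{3}] r9c7 has the single candidate 3. So r9c7=3.
Step 37. [r7c2∈{2}] r7c2 is down to just 2 ⇒ r7c2=2.
Step 38. [r1c1∈{1}] r1c1 has the single candidate 1 ⇒ r1c1=1.
Step 39. [r9c4∈{6}] r9c4 is down to just 6, so r9c4=6.
Step 40. [r6c3∈{6}] nothing but 6 survives at r6c3, so r6c3=6.
Step 41. [r8c8∈{8}] r8c8 has the single candidate 8, so r8c8=8.
Step 42. [r2c7∈{6}] r2c7 is down to just 6, so r2c7=6.
Step 43. [r9c3∈{7}] only 7 remains possible at r9c3 ⇒ r9c3=7.
Step 44. [r1c3∈{3}] r1c3 is down to just 3. So r1c3=3.

Answer: 1 6 3 9 8 2 4 7 5 / 8 9 2 5 7 4 6 1 3 / 4 7 5 1 3 6 8 2 9 / 2 1 4 8 6 5 9 3 7 / 5 3 9 2 4 7 1 6 8 / 7 8 6 3 1 9 2 5 4 / 3 2 8 4 5 1 7 9 6 / 6 4 1 7 9 3 5 8 2 / 9 5 7 6 2 8 3 4 1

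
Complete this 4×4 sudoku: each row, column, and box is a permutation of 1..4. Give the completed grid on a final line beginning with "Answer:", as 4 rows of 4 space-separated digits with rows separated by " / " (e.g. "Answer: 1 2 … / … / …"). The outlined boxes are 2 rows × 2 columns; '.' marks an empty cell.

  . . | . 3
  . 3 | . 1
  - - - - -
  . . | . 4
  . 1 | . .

Step 1. [r4c1∈{2,3,4}] 4 has one home in row 4: r4c1, so r4c1=4.
Step 2. [r2c1∈{2}] nothing but 2 survives at r2c1, so r2c1=2.
Step 3. [r1c3∈{2,4}] in row 1, 2 fits only at r1c3 ⇒ r1c3=2.
Step 4. [r3c1∈{3}] only 3 remains possible at r3c1 ⇒ r3c1=3.
Step 5. [r4c3∈{3}] only 3 remains possible at r4c3, so r4c3=3.
Step 6. [r2c3∈{4}] r2c3 has the single candidate 4, so r2c3=4.
Step 7. [r4c4∈{2}] nothing but 2 survives at r4c4. So r4c4=2.
Step 8. [r1c1∈{1}] r1c1's peers cover all but 1, so r1c1=1.
Step 9. [r3c2∈{2}] only 2 remains possible at r3c2, so r3c2=2.
Step 10. [r3c3∈{1}] r3c3's peers cover all but 1. So r3c3=1.
Step 11. [r1c2∈{4}] only 4 remains possible at r1c2. So r1c2=4.

Answer: 1 4 2 3 / 2 3 4 1 / 3 2 1 4 / 4 1 3 2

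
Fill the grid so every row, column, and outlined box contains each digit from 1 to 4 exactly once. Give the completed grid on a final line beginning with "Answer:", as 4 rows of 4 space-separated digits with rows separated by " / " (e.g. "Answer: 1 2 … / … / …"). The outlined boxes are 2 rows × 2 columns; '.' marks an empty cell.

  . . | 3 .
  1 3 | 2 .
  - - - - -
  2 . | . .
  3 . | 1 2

Step 1. [r4c2∈{4}] r4c2 has the single candidate 4, so r4c2=4.
Step 2. [r2c4∈{4}] r2c4 is down to just 4, so r2c4=4.
Step 3. [r1c4∈{1}] r1c4 is down to just 1 ⇒ r1c4=1.
Step 4. [r3c2∈{1}] nothing but 1 survives at r3c2, so r3c2=1.
Step 5. [r1c2∈{2}] nothing but 2 survives at r1c2, so r1c2=2.
Step 6. [r1c1∈{4}] r1c1 is down to just 4, so r1c1=4.
Step 7. [r3c3∈{4}] nothing but 4 survives at r3c3, so r3c3=4.
Step 8. [r3c4∈{3}] r3c4 is down to just 3 ⇒ r3c4=3.

Answer: 4 2 3 1 / 1 3 2 4 / 2 1 4 3 / 3 4 1 2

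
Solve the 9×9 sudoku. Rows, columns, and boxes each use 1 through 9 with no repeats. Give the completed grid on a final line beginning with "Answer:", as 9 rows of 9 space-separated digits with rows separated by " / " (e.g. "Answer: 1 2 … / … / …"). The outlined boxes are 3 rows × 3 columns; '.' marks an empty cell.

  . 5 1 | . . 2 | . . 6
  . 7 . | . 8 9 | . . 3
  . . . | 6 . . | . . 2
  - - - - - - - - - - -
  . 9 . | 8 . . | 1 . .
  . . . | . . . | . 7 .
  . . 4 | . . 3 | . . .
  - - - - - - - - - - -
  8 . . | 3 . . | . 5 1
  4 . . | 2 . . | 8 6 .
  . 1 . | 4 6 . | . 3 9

Step 1. [r5c7∈{2,3,4,5,6,9}] col 7 places 3 nowhere but r5c7, so r5c7=3.
Step 2. [r7c6∈{7}] r7c6's peers cover all but 7 ⇒ r7c6=7.
Step 3. [r3c2∈{3,4,8}] r3c2 is the only open cell in col 2 admitting 4, so r3c2=4.
Step 4. [r1c5∈{3,4,7}] 4 has one home in box 2: r1c5. So r1c5=4.
Step 5. [r6c7∈{2,5,6,9}] r6c7 is the only open cell in col 7 admitting 6. So r6c7=6.
Step 6. [r6c8∈{2,8,9}] box 6 places 9 nowhere but r6c8 ⇒ r6c8=9.
Step 7. [r3c5∈{1,3,5,7}] across col 5, 3 lands solely at r3c5. So r3c5=3.
Step 8. [r4c8∈{2,4}] across col 8, 2 lands solely at r4c8. So r4c8=2.
Step 9. [r3c7∈{5,7,9}] 7 has one home in row 3: r3c7. So r3c7=7.
Step 10. [r3c6∈{1,5}] row 3 places 5 nowhere but r3c6. So r3c6=5.
Step 11. [r8c5∈{1,5,9}] box 8 places 5 nowhere but r8c5. So r8c5=5.
Step 12. [r8c3∈{3,7,9}] in row 8, 9 fits only at r8c3. So r8c3=9.
Step 13. [r4c5∈{7}] only 7 remains possible at r4c5. So r4c5=7.
Step 14. [r6c1∈{1,2,5,7}] across row 6, 7 lands solely at r6c1. So r6c1=7.
Step 15. [r5c1∈{1,2,5,6}] in col 1, 1 fits only at r5c1. So r5c1=1.
Step 16. [r9c7∈{2}] only 2 remains possible at r9c7. So r9c7=2.
Step 17. [r4c3∈{3,5,6}] in col 3, 3 fits only at r4c3 ⇒ r4c3=3.
Step 18. [r3c3∈{8}] only 8 remains possible at r3c3 ⇒ r3c3=8.
Step 19. [r2c4∈{1}] nothing but 1 survives at r2c4, so r2c4=1.
Step 20. [r9c1∈{5}] nothing but 5 survives at r9c1. So r9c1=5.
Step 21. [r4c1∈{6}] r4c1 has the single candidate 6, so r4c1=6.
Step 22. [r5c3∈{2,5}] col 3 places 5 nowhere but r5c3. So r5c3=5.
Step 23. [r2c3∈{2,6}] row 2 places 6 nowhere but r2c3 ⇒ r2c3=6.
Step 24. [r4c9∈{4,5}] 5 has one home in row 4: r4c9 ⇒ r4c9=5.
Step 25. [r6c9∈{8}] only 8 remains possible at r6c9, so r6c9=8.
Step 26. [r6c2∈{2}] r6c2 is down to just 2 ⇒ r6c2=2.
Step 27. [r5c9∈{4}] r5c9 has the single candidate 4 ⇒ r5c9=4.
Step 28. [r2c8∈{4}] r2c8's peers cover all but 4, so r2c8=4.
Step 29. [r3c1∈{9}] r3c1 is down to just 9 ⇒ r3c1=9.
Step 30. [r7c5∈{9}] nothing but 9 survives at r7c5. So r7c5=9.
Step 31. [r3c8∈{1}] r3c8 is down to just 1, so r3c8=1.
Step 32. [r9c6∈{8}] nothing but 8 survives at r9c6 ⇒ r9c6=8.
Step 33. [r8c2∈{3}] r8c2 is down to just 3. So r8c2=3.
Step 34. [r6c5∈{1}] r6c5's peers cover all but 1. So r6c5=1.
Step 35. [r7c3∈{2}] r7c3 is down to just 2, so r7c3=2.
Step 36. [r1c7∈{9}] r1c7's peers cover all but 9, so r1c7=9.
Step 37. [r7c7∈{4}] r7c7's peers cover all but 4. So r7c7=4.
Step 38. [r5c2∈{8}] r5c2 is down to just 8, so r5c2=8.
Step 39. [r7c2∈{6}] only 6 remains possible at r7c2, so r7c2=6.
Step 40. [r4c6∈{4}] nothing but 4 survives at r4c6, so r4c6=4.
Step 41. [r6c4∈{5}] r6c4 is down to just 5, so r6c4=5.
Step 42. [r1c1∈{3}] r1c1 is down to just 3, so r1c1=3.
Step 43. [r1c4∈{7}] only 7 remains possible at r1c4, so r1c4=7.
Step 44. [r8c9∈{7}] only 7 remains possible at r8c9 ⇒ r8c9=7.
Step 45. [r1c8∈{8}] only 8 remains possible at r1c8. So r1c8=8.
Step 46. [r8c6∈{1}] r8c6 has the single candidate 1. So r8c6=1.
Step 47. [r9c3∈{7}] r9c3's peers cover all but 7 ⇒ r9c3=7.
Step 48. [r5c5∈{2}] r5c5 is down to just 2. So r5c5=2.
Step 49. [r2c7∈{5}] r2c7 has the single candidate 5. So r2c7=5.
Step 50. [r5c6∈{6}] r5c6 has the single candidate 6 ⇒ r5c6=6.
Step 51. [r5c4∈{9}] only 9 remains possible at r5c4 ⇒ r5c4=9.
Step 52. [r2c1∈{2}] r2c1 is down to just 2. So r2c1=2.

Answer: 3 5 1 7 4 2 9 8 6 / 2 7 6 1 8 9 5 4 3 / 9 4 8 6 3 5 7 1 2 / 6 9 3 8 7 4 1 2 5 / 1 8 5 9 2 6 3 7 4 / 7 2 4 5 1 3 6 9 8 / 8 6 2 3 9 7 4 5 1 / 4 3 9 2 5 1 8 6 7 / 5 1 7 4 6 8 2 3 9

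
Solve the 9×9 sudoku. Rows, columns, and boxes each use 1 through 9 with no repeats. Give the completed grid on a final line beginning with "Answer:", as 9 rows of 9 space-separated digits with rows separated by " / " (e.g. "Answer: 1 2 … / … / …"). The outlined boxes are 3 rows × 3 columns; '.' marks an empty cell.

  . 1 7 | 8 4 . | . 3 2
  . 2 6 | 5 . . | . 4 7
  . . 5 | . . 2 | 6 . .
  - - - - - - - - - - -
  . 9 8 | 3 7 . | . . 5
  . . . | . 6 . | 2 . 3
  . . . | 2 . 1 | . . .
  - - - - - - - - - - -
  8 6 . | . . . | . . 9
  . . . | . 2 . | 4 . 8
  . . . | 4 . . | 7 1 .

Step 1. [r1c1∈{9}] r1c1's peers cover all but 9, so r1c1=9.
Step 2. [r2c1∈{3}] nothing but 3 survives at r2c1, so r2c1=3.
Step 3. [r2c6∈{9}] r2c6 is down to just 9, so r2c6=9.
Step 4. [r8c4∈{1,6,7,9}] r8c4 is the only open cell in col 4 admitting 6 ⇒ r8c4=6.
Step 5. [r8c8∈{5}] nothing but 5 survives at r8c8. So r8c8=5.
Step 6. [r7c3∈{1,2,3,4}] 4 has one home in row 7: r7c3, so r7c3=4.
Step 7. [r9c5∈{3,5,8,9}] in box 8, 9 fits only at r9c5, so r9c5=9.
Step 8. [r2c5∈{1}] only 1 remains possible at r2c5. So r2c5=1.
Step 9. [r4c1∈{1,2,4,6}] in row 4, 2 fits only at r4c1 ⇒ r4c1=2.
Step 10. [r6c1∈{4,5,6,7}] in col 1, 6 fits only at r6c1 ⇒ r6c1=6.
Step 11. [r6c5∈{5,8}] in col 5, 8 fits only at r6c5 ⇒ r6c5=8.
Step 12. [r6c2∈{3,4,5,7}] r6c2 is the only open cell in row 6 admitting 5, so r6c2=5.
Step 13. [r9c2∈{3}] r9c2 is down to just 3. So r9c2=3.
Step 14. [r5c6∈{4,5}] row 5 places 5 nowhere but r5c6 ⇒ r5c6=5.
Step 15. [r8c6∈{3,7}] row 8 places 3 nowhere but r8c6 ⇒ r8c6=3.
Step 16. [r5c8∈{7,8,9}] in row 5, 8 fits only at r5c8. So r5c8=8.
Step 17. [r8c2∈{7}] r8c2's peers cover all but 7. So r8c2=7.
Step 18. [r3c1∈{4}] r3c1 is down to just 4 ⇒ r3c1=4.
Step 19. [r8c1∈{1}] only 1 remains possible at r8c1, so r8c1=1.
Step 20. [r7c6∈{7}] only 7 remains possible at r7c6 ⇒ r7c6=7.
Step 21. [r6c7∈{9}] r6c7's peers cover all but 9 ⇒ r6c7=9.
Step 22. [r4c6∈{4}] r4c6's peers cover all but 4. So r4c6=4.
Step 23. [r4c7∈{1}] r4c7's peers cover all but 1 ⇒ r4c7=1.
Step 24. [r7c7∈{3}] r7c7 is down to just 3 ⇒ r7c7=3.
Step 25. [r6c8∈{7}] r6c8's peers cover all but 7. So r6c8=7.
Step 26. [r9c3∈{2}] r9c3's peers cover all but 2. So r9c3=2.
Step 27. [r5c4∈{9}] r5c4's peers cover all but 9, so r5c4=9.
Step 28. [r6c3∈{3}] only 3 remains possible at r6c3 ⇒ r6c3=3.
Step 29. [r6c9∈{4}] r6c9 is down to just 4. So r6c9=4.
Step 30. [r7c8∈{2}] only 2 remains possible at r7c8 ⇒ r7c8=2.
Step 31. [r9c1∈{5}] r9c1's peers cover all but 5 ⇒ r9c1=5.
Step 32. [r3c2∈{8}] nothing but 8 survives at r3c2 ⇒ r3c2=8.
Step 33. [r9c9∈{6}] r9c9's peers cover all but 6 ⇒ r9c9=6.
Step 34. [r5c2∈{4}] nothing but 4 survives at r5c2 ⇒ r5c2=4.
Step 35. [r3c9∈{1}] r3c9 has the single candidate 1, so r3c9=1.
Step 36. [r9c6∈{8}] r9c6 is down to just 8, so r9c6=8.
Step 37. [r8c3∈{9}] r8c3 has the single candidate 9. So r8c3=9.
Step 38. [r5c3∈{1}] r5c3 has the single candidate 1, so r5c3=1.
Step 39. [r2c7∈{8}] r2c7 has the single candidate 8 ⇒ r2c7=8.
Step 40. [r1c6∈{6}] nothing but 6 survives at r1c6, so r1c6=6.
Step 41. [r7c4∈{1}] r7c4 has the single candidate 1. So r7c4=1.
Step 42. [r4c8∈{6}] r4c8 is down to just 6 ⇒ r4c8=6.
Step 43. [r3c8∈{9}] r3c8 is down to just 9. So r3c8=9.
Step 44. [r7c5∈{5}] r7c5's peers cover all but 5, so r7c5=5.
Step 45. [r1c7∈{5}] r1c7's peers cover all but 5. So r1c7=5.
Step 46. [r3c4∈{7}] nothing but 7 survives at r3c4 ⇒ r3c4=7.
Step 47. [r3c5∈{3}] r3c5's peers cover all but 3, so r3c5=3.
Step 48. [r5c1∈{7}] r5c1 has the single candidate 7. So r5c1=7.

Answer: 9 1 7 8 4 6 5 3 2 / 3 2 6 5 1 9 8 4 7 / 4 8 5 7 3 2 6 9 1 / 2 9 8 3 7 4 1 6 5 / 7 4 1 9 6 5 2 8 3 / 6 5 3 2 8 1 9 7 4 / 8 6 4 1 5 7 3 2 9 / 1 7 9 6 2 3 4 5 8 / 5 3 2 4 9 8 7 1 6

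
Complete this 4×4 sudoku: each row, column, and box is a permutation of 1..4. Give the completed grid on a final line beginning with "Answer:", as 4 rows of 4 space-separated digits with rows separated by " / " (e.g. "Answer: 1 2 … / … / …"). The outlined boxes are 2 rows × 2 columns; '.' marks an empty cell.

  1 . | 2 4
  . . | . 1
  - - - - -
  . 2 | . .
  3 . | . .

Step 1. [r3c1∈{4}] r3c1 has the single candidate 4, so r3c1=4.
Step 2. [r2c3∈{3}] only 3 remains possible at r2c3, so r2c3=3.
Step 3. [r4c2∈{1}] r4c2 is down to just 1. So r4c2=1.
Step 4. [r3c4∈{3}] r3c4's peers cover all but 3 ⇒ r3c4=3.
Step 5. [r4c4∈{2}] only 2 remains possible at r4c4, so r4c4=2.
Step 6. [r3c3∈{1}] nothing but 1 survives at r3c3. So r3c3=1.
Step 7. [r2c2∈{4}] only 4 remains possible at r2c2. So r2c2=4.
Step 8. [r4c3∈{4}] nothing but 4 survives at r4c3, so r4c3=4.
Step 9. [r1c2∈{3}] only 3 remains possible at r1c2 ⇒ r1c2=3.
Step 10. [r2c1∈{2}] r2c1 has the single candidate 2 ⇒ r2c1=2.

Answer: 1 3 2 4 / 2 4 3 1 / 4 2 1 3 / 3 1 4 2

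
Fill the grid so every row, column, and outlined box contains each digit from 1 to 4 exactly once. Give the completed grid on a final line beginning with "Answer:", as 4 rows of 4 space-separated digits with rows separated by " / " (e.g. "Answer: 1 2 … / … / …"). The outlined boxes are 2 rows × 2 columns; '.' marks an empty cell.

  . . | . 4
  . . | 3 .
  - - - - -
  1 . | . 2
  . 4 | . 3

Step 1. [r1c3∈{1,2}] col 3 places 2 nowhere but r1c3, so r1c3=2.
Step 2. [r2c2∈{1,2}] 2 has one home in col 2: r2c2 ⇒ r2c2=2.
Step 3. [r1c1∈{3}] r1c1's peers cover all but 3, so r1c1=3.
Step 4. [r3c2∈{3}] only 3 remains possible at r3c2, so r3c2=3.
Step 5. [r4c1∈{2}] nothing but 2 survives at r4c1. So r4c1=2.
Step 6. [r4c3∈{1}] r4c3 has the single candidate 1, so r4c3=1.
Step 7. [r2c4∈{1}] r2c4's peers cover all but 1 ⇒ r2c4=1.
Step 8. [r2c1∈{4}] r2c1 is down to just 4. So r2c1=4.
Step 9. [r3c3∈{4}] only 4 remains possible at r3c3, so r3c3=4.
Step 10. [r1c2∈{1}] nothing but 1 survives at r1c2, so r1c2=1.

Answer: 3 1 2 4 / 4 2 3 1 / 1 3 4 2 / 2 4 1 3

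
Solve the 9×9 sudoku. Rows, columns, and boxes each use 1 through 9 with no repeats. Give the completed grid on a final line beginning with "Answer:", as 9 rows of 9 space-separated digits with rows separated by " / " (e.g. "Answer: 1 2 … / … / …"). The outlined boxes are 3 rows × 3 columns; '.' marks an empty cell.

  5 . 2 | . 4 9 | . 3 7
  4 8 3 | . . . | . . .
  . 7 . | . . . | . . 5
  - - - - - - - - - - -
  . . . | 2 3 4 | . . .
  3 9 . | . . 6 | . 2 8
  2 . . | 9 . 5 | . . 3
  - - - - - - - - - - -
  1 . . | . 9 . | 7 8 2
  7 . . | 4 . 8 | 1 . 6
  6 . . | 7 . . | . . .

Step 1. [r5c4∈{1}] r5c4 is down to just 1, so r5c4=1.
Step 2. [r9c9∈{4,9}] 4 has one home in col 9: r9c9. So r9c9=4.
Step 3. [r7c4∈{3,5,6}] in row 7, 6 fits only at r7c4. So r7c4=6.
Step 4. [r8c2∈{2,3,5}] row 8 places 3 nowhere but r8c2 ⇒ r8c2=3.
Step 5. [r8c5∈{2,5}] r8c5 is the only open cell in row 8 admitting 2 ⇒ r8c5=2.
Step 6. [r9c5∈{1,5}] across box 8, 5 lands solely at r9c5, so r9c5=5.
Step 7. [r9c8∈{9}] only 9 remains possible at r9c8, so r9c8=9.
Step 8. [r1c2∈{1,6}] in row 1, 1 fits only at r1c2 ⇒ r1c2=1.
Step 9. [r1c7∈{6,8}] across row 1, 6 lands solely at r1c7 ⇒ r1c7=6.
Step 10. [r2c8∈{1}] nothing but 1 survives at r2c8, so r2c8=1.
Step 11. [r3c7∈{2,4,8,9}] r3c7 is the only open cell in col 7 admitting 8, so r3c7=8.
Step 12. [r6c3∈{1,4,6,7,8}] across row 6, 1 lands solely at r6c3 ⇒ r6c3=1.
Step 13. [r3c3∈{6,9}] across box 1, 6 lands solely at r3c3. So r3c3=6.
Step 14. [r6c7∈{4}] only 4 remains possible at r6c7. So r6c7=4.
Step 15. [r5c7∈{5}] r5c7 has the single candidate 5, so r5c7=5.
Step 16. [r3c6∈{1,2,3}] across row 3, 2 lands solely at r3c6. So r3c6=2.
Step 17. [r5c5∈{7}] r5c5 has the single candidate 7, so r5c5=7.
Step 18. [r4c3∈{5,7,8}] col 3 places 7 nowhere but r4c3. So r4c3=7.
Step 19. [r6c2∈{6}] r6c2 is down to just 6 ⇒ r6c2=6.
Step 20. [r7c2∈{4,5}] in col 2, 4 fits only at r7c2. So r7c2=4.
Step 21. [r2c9∈{9}] only 9 remains possible at r2c9. So r2c9=9.
Step 22. [r8c3∈{5,9}] across row 8, 9 lands solely at r8c3. So r8c3=9.
Step 23. [r7c6∈{3}] only 3 remains possible at r7c6 ⇒ r7c6=3.
Step 24. [r4c8∈{6}] r4c8 has the single candidate 6 ⇒ r4c8=6.
Step 25. [r9c3∈{8}] nothing but 8 survives at r9c3. So r9c3=8.
Step 26. [r1c4∈{8}] nothing but 8 survives at r1c4 ⇒ r1c4=8.
Step 27. [r9c6∈{1}] r9c6's peers cover all but 1. So r9c6=1.
Step 28. [r9c7∈{3}] r9c7 is down to just 3 ⇒ r9c7=3.
Step 29. [r5c3∈{4}] nothing but 4 survives at r5c3 ⇒ r5c3=4.
Step 30. [r2c7∈{2}] only 2 remains possible at r2c7. So r2c7=2.
Step 31. [r3c5∈{1}] r3c5 is down to just 1, so r3c5=1.
Step 32. [r3c8∈{4}] nothing but 4 survives at r3c8, so r3c8=4.
Step 33. [r8c8∈{5}] nothing but 5 survives at r8c8, so r8c8=5.
Step 34. [r2c4∈{5}] r2c4 has the single candidate 5, so r2c4=5.
Step 35. [r3c1∈{9}] r3c1 is down to just 9, so r3c1=9.
Step 36. [r2c6∈{7}] only 7 remains possible at r2c6. So r2c6=7.
Step 37. [r2c5∈{6}] r2c5 has the single candidate 6. So r2c5=6.
Step 38. [r7c3∈{5}] r7c3's peers cover all but 5 ⇒ r7c3=5.
Step 39. [r6c8∈{7}] r6c8 has the single candidate 7. So r6c8=7.
Step 40. [r3c4∈{3}] r3c4's peers cover all but 3. So r3c4=3.
Step 41. [r4c1∈{8}] only 8 remains possible at r4c1, so r4c1=8.
Step 42. [r6c5∈{8}] r6c5's peers cover all but 8. So r6c5=8.
Step 43. [r9c2∈{2}] r9c2's peers cover all but 2, so r9c2=2.
Step 44. [r4c2∈{5}] r4c2 is down to just 5, so r4c2=5.
Step 45. [r4c7∈{9}] only 9 remains possible at r4c7. So r4c7=9.
Step 46. [r4c9∈{1}] r4c9 has the single candidate 1. So r4c9=1.

Answer: 5 1 2 8 4 9 6 3 7 / 4 8 3 5 6 7 2 1 9 / 9 7 6 3 1 2 8 4 5 / 8 5 7 2 3 4 9 6 1 / 3 9 4 1 7 6 5 2 8 / 2 6 1 9 8 5 4 7 3 / 1 4 5 6 9 3 7 8 2 / 7 3 9 4 2 8 1 5 6 / 6 2 8 7 5 1 3 9 4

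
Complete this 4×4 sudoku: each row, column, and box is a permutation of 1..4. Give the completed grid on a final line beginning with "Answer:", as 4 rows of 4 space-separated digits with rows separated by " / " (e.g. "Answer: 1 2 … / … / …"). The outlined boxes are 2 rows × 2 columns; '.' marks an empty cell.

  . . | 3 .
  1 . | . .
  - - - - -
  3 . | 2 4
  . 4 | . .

Step 1. [r1c2∈{2}] nothing but 2 survives at r1c2, so r1c2=2.
Step 2. [r4c3∈{1}] r4c3 is down to just 1. So r4c3=1.
Step 3. [r3c2∈{1}] r3c2 is down to just 1, so r3c2=1.
Step 4. [r1c4∈{1}] nothing but 1 survives at r1c4. So r1c4=1.
Step 5. [r1c1∈{4}] nothing but 4 survives at r1c1, so r1c1=4.
Step 6. [r4c1∈{2}] r4c1 has the single candidate 2. So r4c1=2.
Step 7. [r2c3∈{4}] nothing but 4 survives at r2c3 ⇒ r2c3=4.
Step 8. [r2c4∈{2}] r2c4 is down to just 2, so r2c4=2.
Step 9. [r2c2∈{3}] only 3 remains possible at r2c2, so r2c2=3.
Step 10. [r4c4∈{3}] r4c4's peers cover all but 3 ⇒ r4c4=3.

Answer: 4 2 3 1 / 1 3 4 2 / 3 1 2 4 / 2 4 1 3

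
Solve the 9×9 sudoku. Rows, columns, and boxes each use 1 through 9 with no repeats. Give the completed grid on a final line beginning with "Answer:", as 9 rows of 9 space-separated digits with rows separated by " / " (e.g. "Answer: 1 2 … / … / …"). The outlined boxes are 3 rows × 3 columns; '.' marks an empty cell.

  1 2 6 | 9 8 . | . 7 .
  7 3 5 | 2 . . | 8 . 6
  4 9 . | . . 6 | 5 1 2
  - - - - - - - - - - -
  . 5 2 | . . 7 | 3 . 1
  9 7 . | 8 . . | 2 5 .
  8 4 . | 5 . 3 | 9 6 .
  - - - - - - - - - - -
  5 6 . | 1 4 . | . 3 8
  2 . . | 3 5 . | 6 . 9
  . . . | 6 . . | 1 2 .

Step 1. [r8c3∈{1,4,7,8}] 7 has one home in row 8: r8c3. So r8c3=7.
Step 2. [r9c3∈{3,4,8,9}] r9c3 is the only open cell in col 3 admitting 4, so r9c3=4.
Step 3. [r5c9∈{4}] r5c9 has the single candidate 4, so r5c9=4.
Step 4. [r5c6∈{1}] nothing but 1 survives at r5c6. So r5c6=1.
Step 5. [r9c5∈{7,9}] across box 8, 7 lands solely at r9c5, so r9c5=7.
Step 6. [r8c6∈{8}] nothing but 8 survives at r8c6. So r8c6=8.
Step 7. [r1c7∈{4}] r1c7's peers cover all but 4 ⇒ r1c7=4.
Step 8. [r5c5∈{6}] only 6 remains possible at r5c5 ⇒ r5c5=6.
Step 9. [r7c6∈{2,9}] 2 has one home in row 7: r7c6. So r7c6=2.
Step 10. [r1c6∈{5}] r1c6 is down to just 5, so r1c6=5.
Step 11. [r7c3∈{9}] r7c3 has the single candidate 9. So r7c3=9.
Step 12. [r9c9∈{5}] only 5 remains possible at r9c9 ⇒ r9c9=5.
Step 13. [r8c2∈{1}] only 1 remains possible at r8c2 ⇒ r8c2=1.
Step 14. [r4c1∈{6}] r4c1 is down to just 6, so r4c1=6.
Step 15. [r3c5∈{3}] r3c5 is down to just 3. So r3c5=3.
Step 16. [r2c8∈{9}] r2c8's peers cover all but 9, so r2c8=9.
Step 17. [r3c3∈{8}] r3c3 is down to just 8, so r3c3=8.
Step 18. [r4c4∈{4}] r4c4's peers cover all but 4, so r4c4=4.
Step 19. [r6c5∈{2}] r6c5 has the single candidate 2. So r6c5=2.
Step 20. [r5c3∈{3}] r5c3 is down to just 3, so r5c3=3.
Step 21. [r6c9∈{7}] r6c9's peers cover all but 7, so r6c9=7.
Step 22. [r7c7∈{7}] r7c7's peers cover all but 7. So r7c7=7.
Step 23. [r8c8∈{4}] r8c8 is down to just 4 ⇒ r8c8=4.
Step 24. [r6c3∈{1}] r6c3 is down to just 1, so r6c3=1.
Step 25. [r9c1∈{3}] r9c1's peers cover all but 3 ⇒ r9c1=3.
Step 26. [r2c5∈{1}] r2c5 is down to just 1, so r2c5=1.
Step 27. [r9c2∈{8}] r9c2 has the single candidate 8. So r9c2=8.
Step 28. [r9c6∈{9}] r9c6 is down to just 9. So r9c6=9.
Step 29. [r1c9∈{3}] r1c9's peers cover all but 3 ⇒ r1c9=3.
Step 30. [r4c5∈{9}] r4c5 has the single candidate 9. So r4c5=9.
Step 31. [r3c4∈{7}] r3c4's peers cover all but 7 ⇒ r3c4=7.
Step 32. [r4c8∈{8}] r4c8 has the single candidate 8. So r4c8=8.
Step 33. [r2c6∈{4}] nothing but 4 survives at r2c6 ⇒ r2c6=4.

Answer: 1 2 6 9 8 5 4 7 3 / 7 3 5 2 1 4 8 9 6 / 4 9 8 7 3 6 5 1 2 / 6 5 2 4 9 7 3 8 1 / 9 7 3 8 6 1 2 5 4 / 8 4 1 5 2 3 9 6 7 / 5 6 9 1 4 2 7 3 8 / 2 1 7 3 5 8 6 4 9 / 3 8 4 6 7 9 1 2 5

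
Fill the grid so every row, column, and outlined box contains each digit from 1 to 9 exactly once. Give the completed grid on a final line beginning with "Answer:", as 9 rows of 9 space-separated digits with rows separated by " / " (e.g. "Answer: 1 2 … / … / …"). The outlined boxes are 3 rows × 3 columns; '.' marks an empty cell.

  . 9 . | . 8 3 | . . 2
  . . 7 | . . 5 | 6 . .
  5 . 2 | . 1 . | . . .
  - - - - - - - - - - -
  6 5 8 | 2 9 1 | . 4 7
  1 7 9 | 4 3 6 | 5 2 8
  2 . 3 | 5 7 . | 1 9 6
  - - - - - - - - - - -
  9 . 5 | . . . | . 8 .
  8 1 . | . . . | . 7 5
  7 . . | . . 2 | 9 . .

Step 1. [r9c8∈{1,3,6}] col 8 places 6 nowhere but r9c8 ⇒ r9c8=6.
Step 2. [r9c3∈{4}] nothing but 4 survives at r9c3. So r9c3=4.
Step 3. [r9c2∈{3}] nothing but 3 survives at r9c2. So r9c2=3.
Step 4. [r3c8∈{3}] r3c8's peers cover all but 3, so r3c8=3.
Step 5. [r7c9∈{1,3,4}] r7c9 is the only open cell in col 9 admitting 3, so r7c9=3.
Step 6. [r2c4∈{9}] nothing but 9 survives at r2c4. So r2c4=9.
Step 7. [r8c3∈{6}] r8c3 is down to just 6, so r8c3=6.
Step 8. [r8c5∈{4}] r8c5 is down to just 4, so r8c5=4.
Step 9. [r1c1∈{4}] r1c1 has the single candidate 4. So r1c1=4.
Step 10. [r3c6∈{4,7}] across col 6, 4 lands solely at r3c6, so r3c6=4.
Step 11. [r1c4∈{6,7}] r1c4 is the only open cell in row 1 admitting 6 ⇒ r1c4=6.
Step 12. [r7c4∈{1,7}] r7c4 is the only open cell in row 7 admitting 1 ⇒ r7c4=1.
Step 13. [r3c7∈{7,8}] r3c7 is the only open cell in col 7 admitting 8, so r3c7=8.
Step 14. [r2c8∈{1}] r2c8 is down to just 1. So r2c8=1.
Step 15. [r7c2∈{2}] r7c2's peers cover all but 2 ⇒ r7c2=2.
Step 16. [r1c8∈{5}] r1c8 has the single candidate 5. So r1c8=5.
Step 17. [r1c3∈{1}] r1c3's peers cover all but 1 ⇒ r1c3=1.
Step 18. [r7c7∈{4}] nothing but 4 survives at r7c7. So r7c7=4.
Step 19. [r1c7∈{7}] only 7 remains possible at r1c7, so r1c7=7.
Step 20. [r3c4∈{7}] only 7 remains possible at r3c4 ⇒ r3c4=7.
Step 21. [r6c6∈{8}] r6c6 has the single candidate 8. So r6c6=8.
Step 22. [r2c5∈{2}] only 2 remains possible at r2c5. So r2c5=2.
Step 23. [r6c2∈{4}] nothing but 4 survives at r6c2. So r6c2=4.
Step 24. [r3c2∈{6}] nothing but 6 survives at r3c2 ⇒ r3c2=6.
Step 25. [r8c4∈{3}] r8c4 is down to just 3 ⇒ r8c4=3.
Step 26. [r7c6∈{7}] nothing but 7 survives at r7c6 ⇒ r7c6=7.
Step 27. [r8c7∈{2}] r8c7 has the single candidate 2 ⇒ r8c7=2.
Step 28. [r2c1∈{3}] r2c1 is down to just 3, so r2c1=3.
Step 29. [r9c9∈{1}] r9c9's peers cover all but 1 ⇒ r9c9=1.
Step 30. [r3c9∈{9}] r3c9's peers cover all but 9, so r3c9=9.
Step 31. [r8c6∈{9}] r8c6 has the single candidate 9 ⇒ r8c6=9.
Step 32. [r7c5∈{6}] r7c5 is down to just 6, so r7c5=6.
Step 33. [r4c7∈{3}] nothing but 3 survives at r4c7, so r4c7=3.
Step 34. [r2c2∈{8}] only 8 remains possible at r2c2, so r2c2=8.
Step 35. [r2c9∈{4}] nothing but 4 survives at r2c9. So r2c9=4.
Step 36. [r9c4∈{8}] r9c4 has the single candidate 8. So r9c4=8.
Step 37. [r9c5∈{5}] only 5 remains possible at r9c5 ⇒ r9c5=5.

Answer: 4 9 1 6 8 3 7 5 2 / 3 8 7 9 2 5 6 1 4 / 5 6 2 7 1 4 8 3 9 / 6 5 8 2 9 1 3 4 7 / 1 7 9 4 3 6 5 2 8 / 2 4 3 5 7 8 1 9 6 / 9 2 5 1 6 7 4 8 3 / 8 1 6 3 4 9 2 7 5 / 7 3 4 8 5 2 9 6 1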